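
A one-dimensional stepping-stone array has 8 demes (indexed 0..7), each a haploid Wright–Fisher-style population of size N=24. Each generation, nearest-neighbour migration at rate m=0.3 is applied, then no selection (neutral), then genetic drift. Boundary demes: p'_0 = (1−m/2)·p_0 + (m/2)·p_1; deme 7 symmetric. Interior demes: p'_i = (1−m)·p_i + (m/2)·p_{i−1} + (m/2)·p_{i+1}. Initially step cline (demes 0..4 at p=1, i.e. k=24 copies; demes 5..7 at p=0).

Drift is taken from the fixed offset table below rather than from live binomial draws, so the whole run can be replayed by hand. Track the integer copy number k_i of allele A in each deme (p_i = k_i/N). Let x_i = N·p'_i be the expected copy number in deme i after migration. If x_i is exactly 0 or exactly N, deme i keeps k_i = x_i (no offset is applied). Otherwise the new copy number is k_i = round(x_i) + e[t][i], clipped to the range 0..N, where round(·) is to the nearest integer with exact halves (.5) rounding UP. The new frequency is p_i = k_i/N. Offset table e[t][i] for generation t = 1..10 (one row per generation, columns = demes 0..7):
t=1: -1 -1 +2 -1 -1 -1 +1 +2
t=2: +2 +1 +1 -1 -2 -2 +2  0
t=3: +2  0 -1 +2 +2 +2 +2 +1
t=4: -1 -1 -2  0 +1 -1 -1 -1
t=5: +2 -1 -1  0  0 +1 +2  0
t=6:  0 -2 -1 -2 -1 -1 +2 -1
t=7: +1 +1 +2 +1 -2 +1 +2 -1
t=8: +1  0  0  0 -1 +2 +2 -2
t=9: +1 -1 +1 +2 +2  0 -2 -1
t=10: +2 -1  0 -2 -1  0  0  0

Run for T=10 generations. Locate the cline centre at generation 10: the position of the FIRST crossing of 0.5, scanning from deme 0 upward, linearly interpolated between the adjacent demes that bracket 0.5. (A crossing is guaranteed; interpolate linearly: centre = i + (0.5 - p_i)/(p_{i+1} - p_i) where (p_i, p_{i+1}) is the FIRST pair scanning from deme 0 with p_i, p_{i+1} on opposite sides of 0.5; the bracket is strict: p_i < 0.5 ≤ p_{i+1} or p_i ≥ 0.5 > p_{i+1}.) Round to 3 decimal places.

5.000

t=0: k=[24 24 24 24 24 0 0 0]
t=1: x=[24.0000 24.0000 24.0000 24.0000 20.4000 3.6000 0.0000 0.0000] k=[24 24 24 24 19 3 0 0]
t=2: x=[24.0000 24.0000 24.0000 23.2500 17.3500 4.9500 0.4500 0.0000] k=[24 24 24 22 15 3 2 0]
t=3: x=[24.0000 24.0000 23.7000 21.2500 14.2500 4.6500 1.8500 0.3000] k=[24 24 23 23 16 7 4 1]
t=4: x=[24.0000 23.8500 23.1500 21.9500 15.7000 7.9000 4.0000 1.4500] k=[24 23 21 22 17 7 3 0]
t=5: x=[23.8500 22.8500 21.4500 21.1000 16.2500 7.9000 3.1500 0.4500] k=[24 22 20 21 16 9 5 0]
t=6: x=[23.7000 22.0000 20.4500 20.1000 15.7000 9.4500 4.8500 0.7500] k=[24 20 19 18 15 8 7 0]
t=7: x=[23.4000 20.4500 19.0000 17.7000 14.4000 8.9000 6.1000 1.0500] k=[24 21 21 19 12 10 8 0]
t=8: x=[23.5500 21.4500 20.7000 18.2500 12.7500 10.0000 7.1000 1.2000] k=[24 21 21 18 12 12 9 0]
t=9: x=[23.5500 21.4500 20.5500 17.5500 12.9000 11.5500 8.1000 1.3500] k=[24 20 22 20 15 12 6 0]
t=10: x=[23.4000 20.9000 21.4000 19.5500 15.3000 11.5500 6.0000 0.9000] k=[24 20 21 18 14 12 6 1]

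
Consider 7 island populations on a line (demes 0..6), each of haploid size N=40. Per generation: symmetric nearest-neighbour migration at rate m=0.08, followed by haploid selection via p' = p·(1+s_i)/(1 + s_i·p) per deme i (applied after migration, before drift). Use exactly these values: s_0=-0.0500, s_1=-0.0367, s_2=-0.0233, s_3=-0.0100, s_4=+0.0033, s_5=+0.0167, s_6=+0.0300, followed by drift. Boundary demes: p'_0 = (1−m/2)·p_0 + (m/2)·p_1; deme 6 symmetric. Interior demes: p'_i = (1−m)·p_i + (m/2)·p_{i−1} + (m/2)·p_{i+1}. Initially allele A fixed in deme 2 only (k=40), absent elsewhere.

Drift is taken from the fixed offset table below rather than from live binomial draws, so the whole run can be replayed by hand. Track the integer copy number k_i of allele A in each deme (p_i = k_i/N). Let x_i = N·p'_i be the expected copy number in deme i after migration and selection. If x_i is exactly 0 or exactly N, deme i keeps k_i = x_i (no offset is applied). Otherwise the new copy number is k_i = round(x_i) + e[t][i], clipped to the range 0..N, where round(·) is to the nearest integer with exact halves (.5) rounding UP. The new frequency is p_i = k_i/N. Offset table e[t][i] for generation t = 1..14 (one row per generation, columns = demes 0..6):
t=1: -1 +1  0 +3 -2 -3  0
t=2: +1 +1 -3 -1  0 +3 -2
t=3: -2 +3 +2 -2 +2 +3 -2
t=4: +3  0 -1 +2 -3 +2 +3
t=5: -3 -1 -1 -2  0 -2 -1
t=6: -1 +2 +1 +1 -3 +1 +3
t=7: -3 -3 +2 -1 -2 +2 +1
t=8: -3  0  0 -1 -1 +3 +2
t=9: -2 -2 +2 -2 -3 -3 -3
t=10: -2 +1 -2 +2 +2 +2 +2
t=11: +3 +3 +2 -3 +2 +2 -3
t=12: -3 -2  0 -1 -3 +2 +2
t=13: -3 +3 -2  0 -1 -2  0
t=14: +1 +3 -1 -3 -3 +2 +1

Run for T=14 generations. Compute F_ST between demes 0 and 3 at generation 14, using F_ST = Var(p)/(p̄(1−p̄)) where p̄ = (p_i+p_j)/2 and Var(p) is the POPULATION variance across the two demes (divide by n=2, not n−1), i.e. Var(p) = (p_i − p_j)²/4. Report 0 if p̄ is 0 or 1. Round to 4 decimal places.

0.0000

t=0: k=[0 0 40 0 0 0 0]
t=1: x=[0.0000 1.5435 36.7299 1.5846 0.0000 0.0000 0.0000] k=[0 3 37 5 0 0 0]
t=2: x=[0.1140 4.1003 34.2448 6.0284 0.2007 0.0000 0.0000] k=[1 5 31 5 0 0 0]
t=3: x=[1.1036 5.6949 28.7301 5.7901 0.2007 0.0000 0.0000] k=[0 9 31 4 2 0 0]
t=4: x=[0.3422 9.2514 28.8514 4.9562 2.0063 0.0813 0.0000] k=[3 9 28 7 0 2 0]
t=5: x=[3.0905 9.2514 26.1876 7.4986 0.3612 1.8693 0.0824] k=[0 8 25 5 0 0 0]
t=6: x=[0.3041 8.1154 23.2911 5.5518 0.2007 0.0000 0.0000] k=[0 10 24 7 0 0 0]
t=7: x=[0.3802 9.8792 22.5284 7.3396 0.2809 0.0000 0.0000] k=[0 7 25 6 0 0 0]
t=8: x=[0.2661 7.2162 23.2911 6.4653 0.2408 0.0000 0.0000] k=[0 7 23 5 0 0 0]
t=9: x=[0.2661 7.1381 21.4056 5.4724 0.2007 0.0000 0.0000] k=[0 5 23 3 0 0 0]
t=10: x=[0.1900 5.3445 21.2453 3.6466 0.1204 0.0000 0.0000] k=[0 6 19 6 2 0 0]
t=11: x=[0.2281 6.0846 17.7270 6.3064 2.0865 0.0813 0.0000] k=[3 9 20 3 4 2 0]
t=12: x=[3.0905 8.9378 18.6451 3.6862 3.8916 2.0317 0.0824] k=[0 7 19 3 1 4 2]
t=13: x=[0.2661 6.9819 17.6472 3.5275 1.2038 3.8573 2.1391] k=[0 10 16 4 0 2 2]
t=14: x=[0.3802 9.5652 15.0580 4.2814 0.2408 1.9505 2.0569] k=[1 13 14 1 0 4 3]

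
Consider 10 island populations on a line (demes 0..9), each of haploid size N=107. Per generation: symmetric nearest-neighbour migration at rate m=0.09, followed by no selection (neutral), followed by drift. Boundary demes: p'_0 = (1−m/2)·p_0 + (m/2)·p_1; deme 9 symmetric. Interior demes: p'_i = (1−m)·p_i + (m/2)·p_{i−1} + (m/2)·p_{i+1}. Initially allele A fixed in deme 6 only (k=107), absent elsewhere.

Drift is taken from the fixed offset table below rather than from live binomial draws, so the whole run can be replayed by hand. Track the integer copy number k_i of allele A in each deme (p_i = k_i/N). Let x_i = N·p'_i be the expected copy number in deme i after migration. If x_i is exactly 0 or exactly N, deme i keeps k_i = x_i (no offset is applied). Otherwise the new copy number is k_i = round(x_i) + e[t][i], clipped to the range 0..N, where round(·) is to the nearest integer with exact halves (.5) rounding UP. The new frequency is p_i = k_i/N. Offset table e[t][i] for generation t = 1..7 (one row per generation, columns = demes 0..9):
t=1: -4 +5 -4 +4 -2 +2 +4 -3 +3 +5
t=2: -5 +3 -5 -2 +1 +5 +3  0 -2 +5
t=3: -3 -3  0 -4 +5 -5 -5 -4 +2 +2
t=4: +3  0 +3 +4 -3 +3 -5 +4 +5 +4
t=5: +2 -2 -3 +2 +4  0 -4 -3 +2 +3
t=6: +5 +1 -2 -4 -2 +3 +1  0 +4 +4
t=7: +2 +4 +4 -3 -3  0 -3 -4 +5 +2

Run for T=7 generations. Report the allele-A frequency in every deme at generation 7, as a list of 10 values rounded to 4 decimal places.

[0.0000, 0.0000, 0.0374, 0.0000, 0.0467, 0.2523, 0.4860, 0.1121, 0.1682, 0.1215]

t=0: k=[0 0 0 0 0 0 107 0 0 0]
t=1: x=[0.0000 0.0000 0.0000 0.0000 0.0000 4.8150 97.3700 4.8150 0.0000 0.0000] k=[0 0 0 0 0 7 101 2 0 0]
t=2: x=[0.0000 0.0000 0.0000 0.0000 0.3150 10.9150 92.3150 6.3650 0.0900 0.0000] k=[0 0 0 0 1 16 95 6 0 0]
t=3: x=[0.0000 0.0000 0.0000 0.0450 1.6300 18.8800 87.4400 9.7350 0.2700 0.0000] k=[0 0 0 0 7 14 82 6 2 0]
t=4: x=[0.0000 0.0000 0.0000 0.3150 7.0000 16.7450 75.5200 9.2400 2.0900 0.0900] k=[0 0 0 4 4 20 71 13 7 4]
t=5: x=[0.0000 0.0000 0.1800 3.8200 4.7200 21.5750 66.0950 15.3400 7.1350 4.1350] k=[0 0 0 6 9 22 62 12 9 7]
t=6: x=[0.0000 0.0000 0.2700 5.8650 9.4500 23.2150 57.9500 14.1150 9.0450 7.0900] k=[0 0 0 2 7 26 59 14 13 11]
t=7: x=[0.0000 0.0000 0.0900 2.1350 7.6300 26.6300 55.4900 15.9800 12.9550 11.0900] k=[0 0 4 0 5 27 52 12 18 13]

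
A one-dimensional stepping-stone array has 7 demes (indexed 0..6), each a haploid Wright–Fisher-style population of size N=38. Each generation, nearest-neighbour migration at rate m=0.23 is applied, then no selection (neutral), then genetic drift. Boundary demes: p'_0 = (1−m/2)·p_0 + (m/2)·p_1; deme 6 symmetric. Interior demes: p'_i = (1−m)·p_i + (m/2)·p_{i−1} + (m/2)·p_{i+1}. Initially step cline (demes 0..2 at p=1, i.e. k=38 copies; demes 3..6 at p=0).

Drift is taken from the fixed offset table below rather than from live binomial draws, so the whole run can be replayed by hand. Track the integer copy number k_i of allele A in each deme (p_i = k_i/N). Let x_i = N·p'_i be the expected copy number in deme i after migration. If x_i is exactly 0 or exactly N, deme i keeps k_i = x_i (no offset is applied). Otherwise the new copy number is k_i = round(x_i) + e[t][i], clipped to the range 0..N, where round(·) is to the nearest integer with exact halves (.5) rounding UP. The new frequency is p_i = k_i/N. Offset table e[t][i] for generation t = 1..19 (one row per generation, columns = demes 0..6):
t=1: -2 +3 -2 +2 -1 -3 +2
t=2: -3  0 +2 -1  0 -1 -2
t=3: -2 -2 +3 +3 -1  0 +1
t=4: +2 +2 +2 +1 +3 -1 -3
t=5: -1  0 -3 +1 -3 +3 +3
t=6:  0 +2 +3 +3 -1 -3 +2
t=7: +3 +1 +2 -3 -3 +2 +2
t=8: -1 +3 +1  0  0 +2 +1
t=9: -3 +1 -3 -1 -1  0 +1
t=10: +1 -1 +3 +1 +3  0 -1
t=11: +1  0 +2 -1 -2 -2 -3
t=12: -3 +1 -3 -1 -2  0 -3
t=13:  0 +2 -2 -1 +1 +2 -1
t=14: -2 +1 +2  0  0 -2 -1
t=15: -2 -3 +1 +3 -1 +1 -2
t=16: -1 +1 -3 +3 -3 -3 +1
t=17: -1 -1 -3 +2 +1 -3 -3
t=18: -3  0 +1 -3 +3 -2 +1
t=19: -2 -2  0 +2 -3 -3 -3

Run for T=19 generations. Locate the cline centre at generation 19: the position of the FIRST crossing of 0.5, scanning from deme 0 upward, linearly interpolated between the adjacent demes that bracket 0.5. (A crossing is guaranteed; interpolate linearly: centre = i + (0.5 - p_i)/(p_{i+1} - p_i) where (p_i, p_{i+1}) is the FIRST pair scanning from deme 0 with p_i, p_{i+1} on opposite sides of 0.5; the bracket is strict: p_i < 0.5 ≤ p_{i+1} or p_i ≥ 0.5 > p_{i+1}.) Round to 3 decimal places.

t=0: k=[38 38 38 0 0 0 0]
t=1: x=[38.0000 38.0000 33.6300 4.3700 0.0000 0.0000 0.0000] k=[38 38 32 6 0 0 0]
t=2: x=[38.0000 37.3100 29.7000 8.3000 0.6900 0.0000 0.0000] k=[38 37 32 7 1 0 0]
t=3: x=[37.8850 36.5400 29.7000 9.1850 1.5750 0.1150 0.0000] k=[36 35 33 12 1 0 0]
t=4: x=[35.8850 34.8850 30.8150 13.1500 2.1500 0.1150 0.0000] k=[38 37 33 14 5 0 0]
t=5: x=[37.8850 36.6550 31.2750 15.1500 5.4600 0.5750 0.0000] k=[37 37 28 16 2 4 0]
t=6: x=[37.0000 35.9650 27.6550 15.7700 3.8400 3.3100 0.4600] k=[37 38 31 19 3 0 2]
t=7: x=[37.1150 37.0800 30.4250 18.5400 4.4950 0.5750 1.7700] k=[38 38 32 16 1 3 4]
t=8: x=[38.0000 37.3100 30.8500 16.1150 2.9550 2.8850 3.8850] k=[38 38 32 16 3 5 5]
t=9: x=[38.0000 37.3100 30.8500 16.3450 4.7250 4.7700 5.0000] k=[38 38 28 15 4 5 6]
t=10: x=[38.0000 36.8500 27.6550 15.2300 5.3800 5.0000 5.8850] k=[38 36 31 16 8 5 5]
t=11: x=[37.7700 35.6550 29.8500 16.8050 8.5750 5.3450 5.0000] k=[38 36 32 16 7 3 2]
t=12: x=[37.7700 35.7700 30.6200 16.8050 7.5750 3.3450 2.1150] k=[35 37 28 16 6 3 0]
t=13: x=[35.2300 35.7350 27.6550 16.2300 6.8050 3.0000 0.3450] k=[35 38 26 15 8 5 0]
t=14: x=[35.3450 36.2750 26.1150 15.4600 8.4600 4.7700 0.5750] k=[33 37 28 15 8 3 0]
t=15: x=[33.4600 35.5050 27.5400 15.6900 8.2300 3.2300 0.3450] k=[31 33 29 19 7 4 0]
t=16: x=[31.2300 32.3100 28.3100 18.7700 8.0350 3.8850 0.4600] k=[30 33 25 22 5 1 1]
t=17: x=[30.3450 31.7350 25.5750 20.3900 6.4950 1.4600 1.0000] k=[29 31 23 22 7 0 0]
t=18: x=[29.2300 29.8500 23.8050 20.3900 7.9200 0.8050 0.0000] k=[26 30 25 17 11 0 0]
t=19: x=[26.4600 28.9650 24.6550 17.2300 10.4250 1.2650 0.0000] k=[24 27 25 19 7 0 0]

3.000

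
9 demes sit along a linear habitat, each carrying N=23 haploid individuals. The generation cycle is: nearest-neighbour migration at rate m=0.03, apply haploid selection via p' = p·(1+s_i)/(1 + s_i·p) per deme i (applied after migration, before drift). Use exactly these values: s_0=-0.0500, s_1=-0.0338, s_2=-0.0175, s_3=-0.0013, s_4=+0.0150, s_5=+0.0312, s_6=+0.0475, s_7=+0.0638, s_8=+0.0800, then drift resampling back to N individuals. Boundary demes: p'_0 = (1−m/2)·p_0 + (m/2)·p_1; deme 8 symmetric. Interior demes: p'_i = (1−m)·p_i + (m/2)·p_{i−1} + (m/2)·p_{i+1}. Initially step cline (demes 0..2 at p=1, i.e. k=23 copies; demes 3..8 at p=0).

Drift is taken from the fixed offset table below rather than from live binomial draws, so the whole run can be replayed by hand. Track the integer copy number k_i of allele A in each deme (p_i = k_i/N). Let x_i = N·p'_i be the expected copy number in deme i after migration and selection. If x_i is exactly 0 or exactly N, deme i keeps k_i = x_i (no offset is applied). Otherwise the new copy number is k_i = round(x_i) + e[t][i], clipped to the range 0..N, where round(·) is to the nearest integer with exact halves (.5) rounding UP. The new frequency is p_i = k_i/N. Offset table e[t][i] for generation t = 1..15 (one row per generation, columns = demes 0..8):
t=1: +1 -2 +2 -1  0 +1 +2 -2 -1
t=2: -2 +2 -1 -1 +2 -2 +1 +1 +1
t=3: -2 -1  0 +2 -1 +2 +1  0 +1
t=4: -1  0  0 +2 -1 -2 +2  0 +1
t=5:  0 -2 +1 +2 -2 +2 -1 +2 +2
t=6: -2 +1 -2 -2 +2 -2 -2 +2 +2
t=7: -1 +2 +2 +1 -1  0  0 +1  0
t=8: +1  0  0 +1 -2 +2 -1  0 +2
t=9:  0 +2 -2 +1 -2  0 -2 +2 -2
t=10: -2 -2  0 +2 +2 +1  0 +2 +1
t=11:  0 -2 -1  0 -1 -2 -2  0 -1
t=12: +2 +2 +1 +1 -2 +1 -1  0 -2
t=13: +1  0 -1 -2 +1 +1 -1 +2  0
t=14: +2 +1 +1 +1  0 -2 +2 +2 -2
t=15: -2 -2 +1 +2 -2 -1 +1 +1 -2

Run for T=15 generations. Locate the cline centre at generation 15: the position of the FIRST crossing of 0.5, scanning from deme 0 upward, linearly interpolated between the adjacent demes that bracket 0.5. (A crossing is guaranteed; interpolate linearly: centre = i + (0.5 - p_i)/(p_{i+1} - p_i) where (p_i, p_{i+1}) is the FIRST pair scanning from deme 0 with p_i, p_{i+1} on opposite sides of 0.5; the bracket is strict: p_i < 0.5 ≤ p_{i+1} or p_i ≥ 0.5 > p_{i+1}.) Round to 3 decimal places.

t=0: k=[23 23 23 0 0 0 0 0 0]
t=1: x=[23.0000 23.0000 22.6489 0.3446 0.0000 0.0000 0.0000 0.0000 0.0000] k=[23 23 23 0 0 0 0 0 0]
t=2: x=[23.0000 23.0000 22.6489 0.3446 0.0000 0.0000 0.0000 0.0000 0.0000] k=[23 23 22 0 0 0 0 0 0]
t=3: x=[23.0000 22.9845 21.6629 0.3296 0.0000 0.0000 0.0000 0.0000 0.0000] k=[23 22 22 2 0 0 0 0 0]
t=4: x=[22.9842 21.9821 21.6782 2.2673 0.0304 0.0000 0.0000 0.0000 0.0000] k=[22 22 22 4 0 0 0 0 0]
t=5: x=[21.9498 21.9666 21.7086 4.2055 0.0609 0.0000 0.0000 0.0000 0.0000] k=[22 20 23 6 0 0 0 0 0]
t=6: x=[21.9183 19.9861 22.6947 6.1591 0.0913 0.0000 0.0000 0.0000 0.0000] k=[20 21 21 4 2 0 0 0 0]
t=7: x=[19.8792 20.9209 20.7088 4.2205 2.0274 0.0309 0.0000 0.0000 0.0000] k=[19 23 23 5 1 0 0 0 0]
t=8: x=[18.8897 22.9379 22.7252 5.2048 1.0600 0.0155 0.0000 0.0000 0.0000] k=[20 23 23 6 0 2 0 0 0]
t=9: x=[19.9104 22.9534 22.7405 6.1591 0.1218 1.9953 0.0314 0.0000 0.0000] k=[20 23 21 7 0 2 0 0 0]
t=10: x=[19.9104 22.9224 20.7849 7.0986 0.1370 1.9953 0.0314 0.0000 0.0000] k=[18 21 21 9 2 3 0 0 0]
t=11: x=[17.8427 20.8900 20.7849 9.0679 2.1488 3.0197 0.0471 0.0000 0.0000] k=[18 19 20 9 1 1 0 0 0]
t=12: x=[17.8118 18.8851 19.7713 9.0379 1.1360 1.0144 0.0157 0.0000 0.0000] k=[20 21 21 10 0 2 0 0 0]
t=13: x=[19.8792 20.9209 20.8001 10.0076 0.1827 1.9953 0.0314 0.0000 0.0000] k=[21 21 20 8 1 3 0 0 0]
t=14: x=[20.9043 20.9209 19.7865 8.0682 1.1512 3.0043 0.0471 0.0000 0.0000] k=[23 22 21 9 1 1 2 0 0]
t=15: x=[22.9842 21.9666 20.8001 9.0529 1.1360 1.0452 2.0396 0.0319 0.0000] k=[21 20 22 11 0 0 3 1 0]

2.955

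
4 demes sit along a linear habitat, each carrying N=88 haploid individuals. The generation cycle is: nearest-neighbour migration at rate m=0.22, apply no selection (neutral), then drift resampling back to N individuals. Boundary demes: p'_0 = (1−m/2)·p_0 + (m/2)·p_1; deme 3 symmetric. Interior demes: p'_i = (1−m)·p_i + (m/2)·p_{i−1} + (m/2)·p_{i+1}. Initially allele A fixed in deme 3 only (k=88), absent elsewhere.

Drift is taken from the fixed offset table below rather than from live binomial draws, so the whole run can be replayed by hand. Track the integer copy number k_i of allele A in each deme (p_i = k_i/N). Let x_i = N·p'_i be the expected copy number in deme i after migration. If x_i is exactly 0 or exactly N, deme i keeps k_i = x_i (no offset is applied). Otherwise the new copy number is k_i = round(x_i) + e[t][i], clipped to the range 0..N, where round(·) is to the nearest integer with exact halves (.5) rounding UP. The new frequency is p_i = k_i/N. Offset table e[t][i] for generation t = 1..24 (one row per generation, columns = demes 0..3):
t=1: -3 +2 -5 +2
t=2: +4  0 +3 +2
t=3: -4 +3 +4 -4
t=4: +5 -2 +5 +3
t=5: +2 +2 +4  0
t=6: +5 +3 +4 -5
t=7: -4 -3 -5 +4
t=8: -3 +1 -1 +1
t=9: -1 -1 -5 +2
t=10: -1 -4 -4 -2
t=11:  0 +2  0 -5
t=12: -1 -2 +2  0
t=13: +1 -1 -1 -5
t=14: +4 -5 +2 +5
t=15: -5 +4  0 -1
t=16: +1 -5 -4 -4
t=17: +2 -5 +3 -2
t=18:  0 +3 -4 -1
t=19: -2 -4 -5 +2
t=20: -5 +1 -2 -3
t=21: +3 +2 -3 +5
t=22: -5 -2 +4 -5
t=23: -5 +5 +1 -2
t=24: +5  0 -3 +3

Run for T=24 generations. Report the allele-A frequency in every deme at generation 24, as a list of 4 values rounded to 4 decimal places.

t=0: k=[0 0 0 88]
t=1: x=[0.0000 0.0000 9.6800 78.3200] k=[0 0 5 80]
t=2: x=[0.0000 0.5500 12.7000 71.7500] k=[0 1 16 74]
t=3: x=[0.1100 2.5400 20.7300 67.6200] k=[0 6 25 64]
t=4: x=[0.6600 7.4300 27.2000 59.7100] k=[6 5 32 63]
t=5: x=[5.8900 8.0800 32.4400 59.5900] k=[8 10 36 60]
t=6: x=[8.2200 12.6400 35.7800 57.3600] k=[13 16 40 52]
t=7: x=[13.3300 18.3100 38.6800 50.6800] k=[9 15 34 55]
t=8: x=[9.6600 16.4300 34.2200 52.6900] k=[7 17 33 54]
t=9: x=[8.1000 17.6600 33.5500 51.6900] k=[7 17 29 54]
t=10: x=[8.1000 17.2200 30.4300 51.2500] k=[7 13 26 49]
t=11: x=[7.6600 13.7700 27.1000 46.4700] k=[8 16 27 41]
t=12: x=[8.8800 16.3300 27.3300 39.4600] k=[8 14 29 39]
t=13: x=[8.6600 14.9900 28.4500 37.9000] k=[10 14 27 33]
t=14: x=[10.4400 14.9900 26.2300 32.3400] k=[14 10 28 37]
t=15: x=[13.5600 12.4200 27.0100 36.0100] k=[9 16 27 35]
t=16: x=[9.7700 16.4400 26.6700 34.1200] k=[11 11 23 30]
t=17: x=[11.0000 12.3200 22.4500 29.2300] k=[13 7 25 27]
t=18: x=[12.3400 9.6400 23.2400 26.7800] k=[12 13 19 26]
t=19: x=[12.1100 13.5500 19.1100 25.2300] k=[10 10 14 27]
t=20: x=[10.0000 10.4400 14.9900 25.5700] k=[5 11 13 23]
t=21: x=[5.6600 10.5600 13.8800 21.9000] k=[9 13 11 27]
t=22: x=[9.4400 12.3400 12.9800 25.2400] k=[4 10 17 20]
t=23: x=[4.6600 10.1100 16.5600 19.6700] k=[0 15 18 18]
t=24: x=[1.6500 13.6800 17.6700 18.0000] k=[7 14 15 21]

[0.0795, 0.1591, 0.1705, 0.2386]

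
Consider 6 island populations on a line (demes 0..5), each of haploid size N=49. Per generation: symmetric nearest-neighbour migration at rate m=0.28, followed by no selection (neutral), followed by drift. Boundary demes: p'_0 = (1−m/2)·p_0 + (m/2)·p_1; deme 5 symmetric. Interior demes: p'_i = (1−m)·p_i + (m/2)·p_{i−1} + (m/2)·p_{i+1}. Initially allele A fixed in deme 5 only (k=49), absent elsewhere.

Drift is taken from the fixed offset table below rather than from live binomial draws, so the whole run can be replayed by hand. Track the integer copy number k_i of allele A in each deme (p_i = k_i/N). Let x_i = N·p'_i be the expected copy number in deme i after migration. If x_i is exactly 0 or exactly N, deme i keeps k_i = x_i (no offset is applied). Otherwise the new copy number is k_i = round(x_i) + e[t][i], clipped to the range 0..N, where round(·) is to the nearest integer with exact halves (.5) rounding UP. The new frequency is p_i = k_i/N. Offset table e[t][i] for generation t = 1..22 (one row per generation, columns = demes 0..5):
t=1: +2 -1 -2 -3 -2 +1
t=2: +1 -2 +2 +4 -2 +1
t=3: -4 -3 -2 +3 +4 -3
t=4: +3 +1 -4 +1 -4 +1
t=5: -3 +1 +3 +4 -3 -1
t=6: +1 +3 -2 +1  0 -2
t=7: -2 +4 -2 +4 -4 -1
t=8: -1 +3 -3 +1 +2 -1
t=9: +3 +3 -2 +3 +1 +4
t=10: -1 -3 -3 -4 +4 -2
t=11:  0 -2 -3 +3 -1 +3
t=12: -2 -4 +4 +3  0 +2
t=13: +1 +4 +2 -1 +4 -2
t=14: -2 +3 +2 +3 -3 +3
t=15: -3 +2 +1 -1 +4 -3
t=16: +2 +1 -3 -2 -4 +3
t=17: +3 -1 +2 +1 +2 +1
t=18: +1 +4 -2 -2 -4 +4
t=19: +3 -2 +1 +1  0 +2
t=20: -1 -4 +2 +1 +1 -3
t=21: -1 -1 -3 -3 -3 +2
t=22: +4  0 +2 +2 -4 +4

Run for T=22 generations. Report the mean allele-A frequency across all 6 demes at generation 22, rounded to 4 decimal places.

t=0: k=[0 0 0 0 0 49]
t=1: x=[0.0000 0.0000 0.0000 0.0000 6.8600 42.1400] k=[0 0 0 0 5 43]
t=2: x=[0.0000 0.0000 0.0000 0.7000 9.6200 37.6800] k=[0 0 0 5 8 39]
t=3: x=[0.0000 0.0000 0.7000 4.7200 11.9200 34.6600] k=[0 0 0 8 16 32]
t=4: x=[0.0000 0.0000 1.1200 8.0000 17.1200 29.7600] k=[0 0 0 9 13 31]
t=5: x=[0.0000 0.0000 1.2600 8.3000 14.9600 28.4800] k=[0 0 4 12 12 27]
t=6: x=[0.0000 0.5600 4.5600 10.8800 14.1000 24.9000] k=[0 4 3 12 14 23]
t=7: x=[0.5600 3.3000 4.4000 11.0200 14.9800 21.7400] k=[0 7 2 15 11 21]
t=8: x=[0.9800 5.3200 4.5200 12.6200 12.9600 19.6000] k=[0 8 2 14 15 19]
t=9: x=[1.1200 6.0400 4.5200 12.4600 15.4200 18.4400] k=[4 9 3 15 16 22]
t=10: x=[4.7000 7.4600 5.5200 13.4600 16.7000 21.1600] k=[4 4 3 9 21 19]
t=11: x=[4.0000 3.8600 3.9800 9.8400 19.0400 19.2800] k=[4 2 1 13 18 22]
t=12: x=[3.7200 2.1400 2.8200 12.0200 17.8600 21.4400] k=[2 0 7 15 18 23]
t=13: x=[1.7200 1.2600 7.1400 14.3000 18.2800 22.3000] k=[3 5 9 13 22 20]
t=14: x=[3.2800 5.2800 9.0000 13.7000 20.4600 20.2800] k=[1 8 11 17 17 23]
t=15: x=[1.9800 7.4400 11.4200 16.1600 17.8400 22.1600] k=[0 9 12 15 22 19]
t=16: x=[1.2600 8.1600 12.0000 15.5600 20.6000 19.4200] k=[3 9 9 14 17 22]
t=17: x=[3.8400 8.1600 9.7000 13.7200 17.2800 21.3000] k=[7 7 12 15 19 22]
t=18: x=[7.0000 7.7000 11.7200 15.1400 18.8600 21.5800] k=[8 12 10 13 15 26]
t=19: x=[8.5600 11.1600 10.7000 12.8600 16.2600 24.4600] k=[12 9 12 14 16 26]
t=20: x=[11.5800 9.8400 11.8600 14.0000 17.1200 24.6000] k=[11 6 14 15 18 22]
t=21: x=[10.3000 7.8200 13.0200 15.2800 18.1400 21.4400] k=[9 7 10 12 15 23]
t=22: x=[8.7200 7.7000 9.8600 12.1400 15.7000 21.8800] k=[13 8 12 14 12 26]

0.2891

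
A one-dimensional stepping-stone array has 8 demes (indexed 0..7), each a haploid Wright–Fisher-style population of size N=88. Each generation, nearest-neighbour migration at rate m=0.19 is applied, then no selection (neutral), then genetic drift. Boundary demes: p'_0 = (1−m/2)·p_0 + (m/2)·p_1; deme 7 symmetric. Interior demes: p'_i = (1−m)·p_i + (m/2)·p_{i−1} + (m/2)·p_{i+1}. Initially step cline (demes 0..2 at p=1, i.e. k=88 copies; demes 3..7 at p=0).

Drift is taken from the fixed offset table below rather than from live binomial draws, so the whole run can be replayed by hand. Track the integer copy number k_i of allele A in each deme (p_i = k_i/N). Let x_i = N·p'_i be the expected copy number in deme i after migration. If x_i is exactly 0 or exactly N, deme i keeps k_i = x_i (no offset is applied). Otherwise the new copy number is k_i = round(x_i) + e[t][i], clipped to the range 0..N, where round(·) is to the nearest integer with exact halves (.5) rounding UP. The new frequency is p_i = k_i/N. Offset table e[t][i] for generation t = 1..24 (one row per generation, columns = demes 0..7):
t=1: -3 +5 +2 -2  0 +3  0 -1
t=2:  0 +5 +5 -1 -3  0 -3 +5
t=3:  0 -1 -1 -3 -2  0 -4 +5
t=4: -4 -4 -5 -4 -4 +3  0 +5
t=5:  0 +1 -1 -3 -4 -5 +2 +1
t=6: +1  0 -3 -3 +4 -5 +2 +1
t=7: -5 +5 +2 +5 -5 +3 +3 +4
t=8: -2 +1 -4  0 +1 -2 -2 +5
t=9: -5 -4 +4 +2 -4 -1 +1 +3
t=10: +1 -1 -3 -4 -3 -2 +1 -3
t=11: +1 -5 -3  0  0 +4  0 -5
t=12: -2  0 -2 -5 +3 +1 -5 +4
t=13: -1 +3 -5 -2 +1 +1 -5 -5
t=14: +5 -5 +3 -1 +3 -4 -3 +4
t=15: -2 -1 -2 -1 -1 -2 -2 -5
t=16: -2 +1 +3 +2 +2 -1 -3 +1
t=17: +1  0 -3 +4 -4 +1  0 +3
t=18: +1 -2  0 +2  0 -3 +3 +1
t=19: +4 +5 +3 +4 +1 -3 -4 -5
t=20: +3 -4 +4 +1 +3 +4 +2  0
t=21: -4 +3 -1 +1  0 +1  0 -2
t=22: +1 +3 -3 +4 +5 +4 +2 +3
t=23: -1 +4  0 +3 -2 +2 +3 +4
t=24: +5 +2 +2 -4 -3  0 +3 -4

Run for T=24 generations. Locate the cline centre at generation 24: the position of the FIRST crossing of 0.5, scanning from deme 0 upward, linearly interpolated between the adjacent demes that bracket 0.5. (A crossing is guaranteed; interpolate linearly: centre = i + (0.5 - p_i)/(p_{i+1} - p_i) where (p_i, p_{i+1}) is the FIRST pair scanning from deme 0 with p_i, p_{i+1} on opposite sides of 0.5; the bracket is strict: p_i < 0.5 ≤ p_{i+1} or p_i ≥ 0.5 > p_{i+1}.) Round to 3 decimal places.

t=0: k=[88 88 88 0 0 0 0 0]
t=1: x=[88.0000 88.0000 79.6400 8.3600 0.0000 0.0000 0.0000 0.0000] k=[88 88 82 6 0 0 0 0]
t=2: x=[88.0000 87.4300 75.3500 12.6500 0.5700 0.0000 0.0000 0.0000] k=[88 88 80 12 0 0 0 0]
t=3: x=[88.0000 87.2400 74.3000 17.3200 1.1400 0.0000 0.0000 0.0000] k=[88 86 73 14 0 0 0 0]
t=4: x=[87.8100 84.9550 68.6300 18.2750 1.3300 0.0000 0.0000 0.0000] k=[84 81 64 14 0 0 0 0]
t=5: x=[83.7150 79.6700 60.8650 17.4200 1.3300 0.0000 0.0000 0.0000] k=[84 81 60 14 0 0 0 0]
t=6: x=[83.7150 79.2900 57.6250 17.0400 1.3300 0.0000 0.0000 0.0000] k=[85 79 55 14 5 0 0 0]
t=7: x=[84.4300 77.2900 53.3850 17.0400 5.3800 0.4750 0.0000 0.0000] k=[79 82 55 22 0 3 0 0]
t=8: x=[79.2850 79.1500 54.4300 23.0450 2.3750 2.4300 0.2850 0.0000] k=[77 80 50 23 3 0 0 0]
t=9: x=[77.2850 76.8650 50.2850 23.6650 4.6150 0.2850 0.0000 0.0000] k=[72 73 54 26 1 0 0 0]
t=10: x=[72.0950 71.1000 53.1450 26.2850 3.2800 0.0950 0.0000 0.0000] k=[73 70 50 22 0 0 0 0]
t=11: x=[72.7150 68.3850 49.2400 22.5700 2.0900 0.0000 0.0000 0.0000] k=[74 63 46 23 2 0 0 0]
t=12: x=[72.9550 62.4300 45.4300 23.1900 3.8050 0.1900 0.0000 0.0000] k=[71 62 43 18 7 1 0 0]
t=13: x=[70.1450 61.0500 42.4300 19.3300 7.4750 1.4750 0.0950 0.0000] k=[69 64 37 17 8 2 0 0]
t=14: x=[68.5250 61.9100 37.6650 18.0450 8.2850 2.3800 0.1900 0.0000] k=[74 57 41 17 11 0 0 0]
t=15: x=[72.3850 57.0950 40.2400 18.7100 10.5250 1.0450 0.0000 0.0000] k=[70 56 38 18 10 0 0 0]
t=16: x=[68.6700 55.6200 37.8100 19.1400 9.8100 0.9500 0.0000 0.0000] k=[67 57 41 21 12 0 0 0]
t=17: x=[66.0500 56.4300 40.6200 22.0450 11.7150 1.1400 0.0000 0.0000] k=[67 56 38 26 8 2 0 0]
t=18: x=[65.9550 55.3350 38.5700 25.4300 9.1400 2.3800 0.1900 0.0000] k=[67 53 39 27 9 0 3 0]
t=19: x=[65.6700 53.0000 39.1900 26.4300 9.8550 1.1400 2.4300 0.2850] k=[70 58 42 30 11 0 0 0]
t=20: x=[68.8600 57.6200 42.3800 29.3350 11.7600 1.0450 0.0000 0.0000] k=[72 54 46 30 15 5 0 0]
t=21: x=[70.2900 54.9500 45.2400 30.0950 15.4750 5.4750 0.4750 0.0000] k=[66 58 44 31 15 6 0 0]
t=22: x=[65.2400 57.4300 44.0950 30.7150 15.6650 6.2850 0.5700 0.0000] k=[66 60 41 35 21 10 3 0]
t=23: x=[65.4300 58.7650 42.2350 34.2400 21.2850 10.3800 3.3800 0.2850] k=[64 63 42 37 19 12 6 4]
t=24: x=[63.9050 61.1000 43.5200 35.7650 20.0450 12.0950 6.3800 4.1900] k=[69 63 46 32 17 12 9 0]

2.143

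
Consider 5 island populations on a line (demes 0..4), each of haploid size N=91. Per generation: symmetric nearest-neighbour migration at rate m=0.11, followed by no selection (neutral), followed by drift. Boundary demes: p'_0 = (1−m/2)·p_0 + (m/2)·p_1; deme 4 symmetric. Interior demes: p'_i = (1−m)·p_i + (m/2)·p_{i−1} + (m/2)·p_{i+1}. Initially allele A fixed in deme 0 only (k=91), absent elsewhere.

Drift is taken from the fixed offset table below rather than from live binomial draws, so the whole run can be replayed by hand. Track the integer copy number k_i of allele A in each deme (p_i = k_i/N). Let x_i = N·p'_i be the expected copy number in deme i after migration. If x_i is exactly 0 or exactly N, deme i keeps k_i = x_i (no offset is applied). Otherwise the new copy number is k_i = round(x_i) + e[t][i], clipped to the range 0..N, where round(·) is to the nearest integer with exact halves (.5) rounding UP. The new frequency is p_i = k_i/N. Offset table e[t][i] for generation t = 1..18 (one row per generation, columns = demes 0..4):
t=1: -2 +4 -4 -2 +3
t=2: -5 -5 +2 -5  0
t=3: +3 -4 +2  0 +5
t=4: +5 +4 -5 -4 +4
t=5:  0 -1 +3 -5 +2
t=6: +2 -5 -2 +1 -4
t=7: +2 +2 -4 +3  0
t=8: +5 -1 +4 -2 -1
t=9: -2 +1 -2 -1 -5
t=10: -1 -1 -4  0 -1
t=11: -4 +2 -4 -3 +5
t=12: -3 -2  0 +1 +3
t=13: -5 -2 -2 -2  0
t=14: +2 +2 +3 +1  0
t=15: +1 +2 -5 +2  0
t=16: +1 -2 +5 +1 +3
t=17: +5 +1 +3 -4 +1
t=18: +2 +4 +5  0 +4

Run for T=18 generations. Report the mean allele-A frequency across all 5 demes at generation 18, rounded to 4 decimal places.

0.2505

t=0: k=[91 0 0 0 0]
t=1: x=[85.9950 5.0050 0.0000 0.0000 0.0000] k=[84 9 0 0 0]
t=2: x=[79.8750 12.6300 0.4950 0.0000 0.0000] k=[75 8 2 0 0]
t=3: x=[71.3150 11.3550 2.2200 0.1100 0.0000] k=[74 7 4 0 0]
t=4: x=[70.3150 10.5200 3.9450 0.2200 0.0000] k=[75 15 0 0 0]
t=5: x=[71.7000 17.4750 0.8250 0.0000 0.0000] k=[72 16 4 0 0]
t=6: x=[68.9200 18.4200 4.4400 0.2200 0.0000] k=[71 13 2 1 0]
t=7: x=[67.8100 15.5850 2.5500 1.0000 0.0550] k=[70 18 0 4 0]
t=8: x=[67.1400 19.8700 1.2100 3.5600 0.2200] k=[72 19 5 2 0]
t=9: x=[69.0850 21.1450 5.6050 2.0550 0.1100] k=[67 22 4 1 0]
t=10: x=[64.5250 23.4850 4.8250 1.1100 0.0550] k=[64 22 1 1 0]
t=11: x=[61.6900 23.1550 2.1550 0.9450 0.0550] k=[58 25 0 0 5]
t=12: x=[56.1850 25.4400 1.3750 0.2750 4.7250] k=[53 23 1 1 8]
t=13: x=[51.3500 23.4400 2.2100 1.3850 7.6150] k=[46 21 0 0 8]
t=14: x=[44.6250 21.2200 1.1550 0.4400 7.5600] k=[47 23 4 1 8]
t=15: x=[45.6800 23.2750 4.8800 1.5500 7.6150] k=[47 25 0 4 8]
t=16: x=[45.7900 24.8350 1.5950 4.0000 7.7800] k=[47 23 7 5 11]
t=17: x=[45.6800 23.4400 7.7700 5.4400 10.6700] k=[51 24 11 1 12]
t=18: x=[49.5150 24.7700 11.1650 2.1550 11.3950] k=[52 29 16 2 15]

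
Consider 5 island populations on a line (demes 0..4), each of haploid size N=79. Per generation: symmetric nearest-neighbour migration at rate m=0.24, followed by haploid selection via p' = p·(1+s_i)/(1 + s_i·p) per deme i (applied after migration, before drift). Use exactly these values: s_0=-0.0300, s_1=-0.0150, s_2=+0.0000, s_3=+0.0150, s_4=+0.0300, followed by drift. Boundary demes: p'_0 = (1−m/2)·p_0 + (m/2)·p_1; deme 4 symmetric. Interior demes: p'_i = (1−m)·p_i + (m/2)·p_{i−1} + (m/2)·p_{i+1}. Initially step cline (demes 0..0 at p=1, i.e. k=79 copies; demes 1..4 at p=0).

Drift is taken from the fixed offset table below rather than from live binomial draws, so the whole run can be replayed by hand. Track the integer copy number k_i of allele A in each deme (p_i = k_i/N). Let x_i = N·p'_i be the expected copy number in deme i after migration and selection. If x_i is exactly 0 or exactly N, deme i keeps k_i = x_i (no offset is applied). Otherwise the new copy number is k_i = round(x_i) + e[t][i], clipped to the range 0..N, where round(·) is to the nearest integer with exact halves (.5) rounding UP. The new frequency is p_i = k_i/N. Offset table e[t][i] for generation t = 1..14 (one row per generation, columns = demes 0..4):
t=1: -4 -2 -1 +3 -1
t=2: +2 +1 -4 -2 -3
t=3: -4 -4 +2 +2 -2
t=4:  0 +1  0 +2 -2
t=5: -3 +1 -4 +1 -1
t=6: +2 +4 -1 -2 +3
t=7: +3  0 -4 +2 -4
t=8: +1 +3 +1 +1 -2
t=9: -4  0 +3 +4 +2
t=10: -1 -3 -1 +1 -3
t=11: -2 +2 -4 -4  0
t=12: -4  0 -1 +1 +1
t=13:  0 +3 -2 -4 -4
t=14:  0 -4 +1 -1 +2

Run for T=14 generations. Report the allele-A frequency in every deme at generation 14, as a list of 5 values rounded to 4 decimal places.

t=0: k=[79 0 0 0 0]
t=1: x=[69.2629 9.3546 0.0000 0.0000 0.0000] k=[65 7 0 0 0]
t=2: x=[57.5676 12.9555 0.8400 0.0000 0.0000] k=[60 14 0 0 0]
t=3: x=[53.9620 17.6321 1.6800 0.0000 0.0000] k=[50 14 4 0 0]
t=4: x=[45.0918 16.9182 4.7200 0.4872 0.0000] k=[45 18 5 2 0]
t=5: x=[41.1599 19.4575 6.2000 2.1509 0.2472] k=[38 20 2 3 0]
t=6: x=[35.2445 19.7751 4.2800 2.5566 0.3707] k=[37 24 3 1 3]
t=7: x=[34.8458 22.7941 5.2800 1.5018 2.8398] k=[38 23 1 4 0]
t=8: x=[35.6034 21.9198 4.0000 3.2055 0.4943] k=[37 25 5 4 0]
t=9: x=[34.9654 23.7880 7.2800 3.6920 0.4943] k=[31 24 10 8 2]
t=10: x=[29.5941 22.9134 11.4400 7.6219 2.7987] k=[29 20 10 9 0]
t=11: x=[27.3726 19.6560 11.0800 8.1482 1.1119] k=[25 22 7 4 1]
t=12: x=[24.1266 20.3310 8.4400 4.0569 1.4001] k=[20 20 7 5 2]
t=13: x=[19.5485 18.2272 8.3200 4.9486 2.4286] k=[20 21 6 1 0]
t=14: x=[19.6667 18.8621 7.2000 1.5018 0.1236] k=[20 15 8 1 2]

[0.2532, 0.1899, 0.1013, 0.0127, 0.0253]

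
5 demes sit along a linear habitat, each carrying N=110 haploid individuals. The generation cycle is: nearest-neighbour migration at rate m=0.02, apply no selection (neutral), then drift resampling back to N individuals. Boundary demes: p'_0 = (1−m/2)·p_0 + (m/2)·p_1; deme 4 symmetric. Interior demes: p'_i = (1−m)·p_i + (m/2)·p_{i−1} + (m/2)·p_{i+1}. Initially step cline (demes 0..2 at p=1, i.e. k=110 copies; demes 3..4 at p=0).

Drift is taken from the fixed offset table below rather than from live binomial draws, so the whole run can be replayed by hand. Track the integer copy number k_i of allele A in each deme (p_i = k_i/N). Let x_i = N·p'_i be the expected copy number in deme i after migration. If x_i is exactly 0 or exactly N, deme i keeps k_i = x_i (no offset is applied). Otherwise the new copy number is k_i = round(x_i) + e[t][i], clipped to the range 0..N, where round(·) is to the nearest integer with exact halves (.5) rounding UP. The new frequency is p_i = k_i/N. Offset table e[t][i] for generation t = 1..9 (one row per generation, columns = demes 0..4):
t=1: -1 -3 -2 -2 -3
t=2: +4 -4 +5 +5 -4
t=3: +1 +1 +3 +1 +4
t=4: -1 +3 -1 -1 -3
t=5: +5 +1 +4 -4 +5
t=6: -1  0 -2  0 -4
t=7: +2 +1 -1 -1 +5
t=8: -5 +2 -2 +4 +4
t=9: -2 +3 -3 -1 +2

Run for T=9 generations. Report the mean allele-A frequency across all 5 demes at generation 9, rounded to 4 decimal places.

0.6218

t=0: k=[110 110 110 0 0]
t=1: x=[110.0000 110.0000 108.9000 1.1000 0.0000] k=[110 110 107 0 0]
t=2: x=[110.0000 109.9700 105.9600 1.0700 0.0000] k=[110 106 110 6 0]
t=3: x=[109.9600 106.0800 108.9200 6.9800 0.0600] k=[110 107 110 8 4]
t=4: x=[109.9700 107.0600 108.9500 8.9800 4.0400] k=[109 110 108 8 1]
t=5: x=[109.0100 109.9700 107.0200 8.9300 1.0700] k=[110 110 110 5 6]
t=6: x=[110.0000 110.0000 108.9500 6.0600 5.9900] k=[110 110 107 6 2]
t=7: x=[110.0000 109.9700 106.0200 6.9700 2.0400] k=[110 110 105 6 7]
t=8: x=[110.0000 109.9500 104.0600 7.0000 6.9900] k=[110 110 102 11 11]
t=9: x=[110.0000 109.9200 101.1700 11.9100 11.0000] k=[110 110 98 11 13]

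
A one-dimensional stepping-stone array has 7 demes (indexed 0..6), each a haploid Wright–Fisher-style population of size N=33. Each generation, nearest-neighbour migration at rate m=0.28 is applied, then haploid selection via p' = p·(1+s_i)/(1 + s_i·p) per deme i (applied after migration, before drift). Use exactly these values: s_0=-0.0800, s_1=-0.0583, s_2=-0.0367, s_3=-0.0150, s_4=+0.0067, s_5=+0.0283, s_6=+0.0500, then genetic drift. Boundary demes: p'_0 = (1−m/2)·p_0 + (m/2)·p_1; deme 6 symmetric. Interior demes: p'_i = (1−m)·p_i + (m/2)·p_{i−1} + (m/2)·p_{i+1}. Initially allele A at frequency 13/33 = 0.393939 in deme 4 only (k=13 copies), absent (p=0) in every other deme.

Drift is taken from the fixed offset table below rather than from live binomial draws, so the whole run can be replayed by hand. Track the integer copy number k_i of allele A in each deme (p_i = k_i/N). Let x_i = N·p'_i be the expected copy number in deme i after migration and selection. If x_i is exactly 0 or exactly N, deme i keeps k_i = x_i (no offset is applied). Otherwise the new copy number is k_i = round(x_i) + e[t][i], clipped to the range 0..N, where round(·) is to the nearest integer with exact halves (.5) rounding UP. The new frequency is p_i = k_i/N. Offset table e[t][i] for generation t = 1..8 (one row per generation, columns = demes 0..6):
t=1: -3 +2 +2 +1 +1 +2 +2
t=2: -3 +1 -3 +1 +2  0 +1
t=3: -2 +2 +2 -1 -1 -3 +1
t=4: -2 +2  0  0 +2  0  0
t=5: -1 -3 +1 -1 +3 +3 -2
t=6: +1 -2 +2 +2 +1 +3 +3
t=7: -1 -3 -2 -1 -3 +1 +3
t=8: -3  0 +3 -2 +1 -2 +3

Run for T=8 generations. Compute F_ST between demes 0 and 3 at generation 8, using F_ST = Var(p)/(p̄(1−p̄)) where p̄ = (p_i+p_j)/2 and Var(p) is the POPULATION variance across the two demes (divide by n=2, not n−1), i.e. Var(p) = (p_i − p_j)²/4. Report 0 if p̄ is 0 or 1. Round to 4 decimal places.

0.0645

t=0: k=[0 0 0 0 13 0 0]
t=1: x=[0.0000 0.0000 0.0000 1.7942 9.4048 1.8686 0.0000] k=[0 0 0 3 10 4 0]
t=2: x=[0.0000 0.0000 0.4048 3.5123 8.2212 4.3850 0.5875] k=[0 0 0 5 10 4 2]
t=3: x=[0.0000 0.0000 0.6748 4.9362 8.5021 4.6708 2.3858] k=[0 0 3 4 8 2 3]
t=4: x=[0.0000 0.3958 2.6281 4.3625 6.6353 3.0565 2.9900] k=[0 2 3 4 9 3 3]
t=5: x=[0.2578 1.7573 2.8996 4.5009 7.4986 3.9357 3.1357] k=[0 0 4 4 10 7 1]
t=6: x=[0.0000 0.5279 3.3265 4.7779 8.7830 6.7282 1.9266] k=[0 0 5 7 10 10 5]
t=7: x=[0.0000 0.6600 4.4345 7.0558 9.6255 9.4875 5.9338] k=[0 0 2 6 7 10 9]
t=8: x=[0.0000 0.2638 2.2019 5.5103 7.3180 9.6292 9.4659] k=[0 0 5 4 8 8 12]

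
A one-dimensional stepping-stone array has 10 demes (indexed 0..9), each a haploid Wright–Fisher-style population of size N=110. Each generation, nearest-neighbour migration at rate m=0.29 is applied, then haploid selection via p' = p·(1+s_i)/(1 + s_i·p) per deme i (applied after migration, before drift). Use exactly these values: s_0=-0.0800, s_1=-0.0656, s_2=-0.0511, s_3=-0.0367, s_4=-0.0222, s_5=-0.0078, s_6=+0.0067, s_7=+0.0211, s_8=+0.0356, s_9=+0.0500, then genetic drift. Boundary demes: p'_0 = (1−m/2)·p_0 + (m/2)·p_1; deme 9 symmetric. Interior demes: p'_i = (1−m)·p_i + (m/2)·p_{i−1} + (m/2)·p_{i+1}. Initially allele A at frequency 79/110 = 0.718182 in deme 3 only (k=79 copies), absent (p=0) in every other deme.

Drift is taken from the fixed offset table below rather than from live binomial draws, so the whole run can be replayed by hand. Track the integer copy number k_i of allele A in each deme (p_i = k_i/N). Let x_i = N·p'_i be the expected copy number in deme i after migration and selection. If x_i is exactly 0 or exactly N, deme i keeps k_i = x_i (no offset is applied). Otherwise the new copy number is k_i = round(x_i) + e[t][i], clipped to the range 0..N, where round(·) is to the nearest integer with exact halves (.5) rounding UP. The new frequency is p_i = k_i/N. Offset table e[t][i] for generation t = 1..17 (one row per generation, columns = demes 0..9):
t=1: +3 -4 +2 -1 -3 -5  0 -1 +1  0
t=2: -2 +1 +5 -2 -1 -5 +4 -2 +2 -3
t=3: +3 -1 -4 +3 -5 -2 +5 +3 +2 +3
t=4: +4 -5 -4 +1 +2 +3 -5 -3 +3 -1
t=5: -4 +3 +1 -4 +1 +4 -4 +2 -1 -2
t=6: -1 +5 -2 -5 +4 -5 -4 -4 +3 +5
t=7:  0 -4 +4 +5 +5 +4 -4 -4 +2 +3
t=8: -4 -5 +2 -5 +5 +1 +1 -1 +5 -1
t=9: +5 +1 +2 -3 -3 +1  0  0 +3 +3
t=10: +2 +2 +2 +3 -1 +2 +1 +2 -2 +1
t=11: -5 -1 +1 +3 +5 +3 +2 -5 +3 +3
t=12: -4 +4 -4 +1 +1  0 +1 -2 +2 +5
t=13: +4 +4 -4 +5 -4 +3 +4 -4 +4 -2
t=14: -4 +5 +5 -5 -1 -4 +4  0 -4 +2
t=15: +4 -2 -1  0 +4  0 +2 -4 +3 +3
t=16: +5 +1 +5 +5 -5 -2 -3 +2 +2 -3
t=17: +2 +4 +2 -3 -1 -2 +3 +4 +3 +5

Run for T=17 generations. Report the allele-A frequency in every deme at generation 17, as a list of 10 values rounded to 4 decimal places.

[0.1182, 0.1273, 0.1455, 0.1000, 0.0818, 0.0727, 0.1182, 0.1000, 0.1000, 0.1091]

t=0: k=[0 0 0 79 0 0 0 0 0 0]
t=1: x=[0.0000 0.0000 10.9278 55.0619 11.2267 0.0000 0.0000 0.0000 0.0000 0.0000] k=[0 0 13 54 8 0 0 0 0 0]
t=2: x=[0.0000 1.7633 16.3176 40.4243 13.2462 1.1510 0.0000 0.0000 0.0000 0.0000] k=[0 3 21 38 12 0 0 0 0 0]
t=3: x=[0.4003 4.8505 19.9829 30.9270 13.7575 1.7266 0.0000 0.0000 0.0000 0.0000] k=[3 4 16 34 9 0 0 0 0 0]
t=4: x=[2.9000 5.2455 16.1344 26.9961 11.0940 1.2949 0.0000 0.0000 0.0000 0.0000] k=[7 0 12 28 13 4 0 0 0 0]
t=5: x=[5.5303 2.5785 12.0073 22.8213 13.6002 4.6897 0.5839 0.0000 0.0000 0.0000] k=[2 6 13 19 15 9 0 0 0 0]
t=6: x=[2.3781 6.0360 12.2714 17.0055 14.4263 8.5034 1.3136 0.0000 0.0000 0.0000] k=[1 11 10 12 18 4 0 0 0 0]
t=7: x=[2.2580 8.8376 9.9500 12.1694 14.8099 5.4096 0.5839 0.0000 0.0000 0.0000] k=[2 5 14 17 20 9 0 0 0 0]
t=8: x=[2.2442 5.5042 12.5355 16.4695 17.6350 9.2236 1.3136 0.0000 0.0000 0.0000] k=[0 1 15 11 23 10 2 0 0 0]
t=9: x=[0.1334 2.7004 11.8249 12.8884 19.0192 10.6494 2.8887 0.2961 0.0000 0.0000] k=[5 4 14 10 16 12 3 0 0 0]
t=10: x=[4.4824 5.2455 11.4218 11.0721 14.2689 11.1960 3.8950 0.4441 0.0000 0.0000] k=[6 7 13 14 13 13 5 2 0 0]
t=11: x=[5.6788 7.2516 11.7145 13.2675 12.8874 11.7575 5.7613 2.1894 0.3003 0.0000] k=[1 6 13 16 18 15 8 0 3 0]
t=12: x=[1.5890 5.8995 11.8537 15.3543 16.9506 14.3222 7.9038 1.6282 2.2043 0.4567] k=[0 10 8 16 18 14 9 0 4 5]
t=13: x=[1.3354 7.7564 9.0066 14.6487 16.8078 13.7604 8.4721 1.9241 3.6877 5.0865] k=[5 12 5 20 13 17 12 0 8 3]
t=14: x=[5.5581 9.3717 7.8012 16.2844 14.3132 15.5899 11.0512 2.9595 6.3202 3.9046] k=[2 14 13 11 13 12 15 3 2 6]
t=15: x=[3.4502 11.4026 12.2714 11.1983 12.3173 12.4930 12.9008 4.6878 2.8195 5.6770] k=[7 9 11 11 16 12 15 1 6 9]
t=16: x=[6.7425 8.4550 10.2135 11.3390 14.4115 12.9254 12.6094 3.8315 5.9024 8.9584] k=[12 9 15 16 9 11 10 6 8 6]
t=17: x=[10.7300 9.6885 13.6360 14.3665 10.0972 10.4905 9.6235 7.0057 7.6657 6.5857] k=[13 14 16 11 9 8 13 11 11 12]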